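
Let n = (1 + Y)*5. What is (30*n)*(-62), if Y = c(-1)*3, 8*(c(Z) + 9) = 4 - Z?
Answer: 448725/2 ≈ 2.2436e+5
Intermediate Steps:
c(Z) = -17/2 - Z/8 (c(Z) = -9 + (4 - Z)/8 = -9 + (½ - Z/8) = -17/2 - Z/8)
Y = -201/8 (Y = (-17/2 - ⅛*(-1))*3 = (-17/2 + ⅛)*3 = -67/8*3 = -201/8 ≈ -25.125)
n = -965/8 (n = (1 - 201/8)*5 = -193/8*5 = -965/8 ≈ -120.63)
(30*n)*(-62) = (30*(-965/8))*(-62) = -14475/4*(-62) = 448725/2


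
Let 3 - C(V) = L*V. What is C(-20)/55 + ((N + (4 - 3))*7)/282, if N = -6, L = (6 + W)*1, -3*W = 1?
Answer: 30881/15510 ≈ 1.9910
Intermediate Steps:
W = -1/3 (W = -1/3*1 = -1/3 ≈ -0.33333)
L = 17/3 (L = (6 - 1/3)*1 = (17/3)*1 = 17/3 ≈ 5.6667)
C(V) = 3 - 17*V/3
C(-20)/55 + ((N + (4 - 3))*7)/282 = (3 - 17/3*(-20))/55 + ((-6 + (4 - 3))*7)/282 = (3 + 340/3)*(1/55) + ((-6 + 1)*7)*(1/282) = (349/3)*(1/55) - 5*7*(1/282) = 349/165 - 35*1/282 = 349/165 - 35/282 = 30881/15510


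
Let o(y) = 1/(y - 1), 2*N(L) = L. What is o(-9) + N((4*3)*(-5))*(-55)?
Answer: 16499/10 ≈ 1649.9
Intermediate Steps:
N(L) = L/2
o(y) = 1/(-1 + y)
o(-9) + N((4*3)*(-5))*(-55) = 1/(-1 - 9) + (((4*3)*(-5))/2)*(-55) = 1/(-10) + ((12*(-5))/2)*(-55) = -⅒ + ((½)*(-60))*(-55) = -⅒ - 30*(-55) = -⅒ + 1650 = 16499/10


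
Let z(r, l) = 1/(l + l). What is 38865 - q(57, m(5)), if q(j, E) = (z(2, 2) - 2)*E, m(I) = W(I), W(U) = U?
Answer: 155495/4 ≈ 38874.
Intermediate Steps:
m(I) = I
z(r, l) = 1/(2*l)
q(j, E) = -7*E/4 (q(j, E) = ((½)/2 - 2)*E = ((½)*(½) - 2)*E = (¼ - 2)*E = -7*E/4)
38865 - q(57, m(5)) = 38865 - (-7)*5/4 = 38865 - 1*(-35/4) = 38865 + 35/4 = 155495/4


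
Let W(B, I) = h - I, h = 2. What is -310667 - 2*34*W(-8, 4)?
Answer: -310531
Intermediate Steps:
W(B, I) = 2 - I
-310667 - 2*34*W(-8, 4) = -310667 - 2*34*(2 - 1*4) = -310667 - 68*(2 - 4) = -310667 - 68*(-2) = -310667 - 1*(-136) = -310667 + 136 = -310531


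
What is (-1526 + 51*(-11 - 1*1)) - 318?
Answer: -2456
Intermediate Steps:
(-1526 + 51*(-11 - 1*1)) - 318 = (-1526 + 51*(-11 - 1)) - 318 = (-1526 + 51*(-12)) - 318 = (-1526 - 612) - 318 = -2138 - 318 = -2456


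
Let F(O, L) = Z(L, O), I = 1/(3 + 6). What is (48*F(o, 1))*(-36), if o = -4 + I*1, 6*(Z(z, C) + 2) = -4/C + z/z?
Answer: 100512/35 ≈ 2871.8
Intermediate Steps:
I = ⅑ (I = 1/9 = ⅑ ≈ 0.11111)
Z(z, C) = -11/6 - 2/(3*C) (Z(z, C) = -2 + (-4/C + z/z)/6 = -2 + (-4/C + 1)/6 = -2 + (1 - 4/C)/6 = -2 + (⅙ - 2/(3*C)) = -11/6 - 2/(3*C))
o = -35/9 (o = -4 + (⅑)*1 = -4 + ⅑ = -35/9 ≈ -3.8889)
F(O, L) = (-4 - 11*O)/(6*O)
(48*F(o, 1))*(-36) = (48*((-4 - 11*(-35/9))/(6*(-35/9))))*(-36) = (48*((⅙)*(-9/35)*(-4 + 385/9)))*(-36) = (48*((⅙)*(-9/35)*(349/9)))*(-36) = (48*(-349/210))*(-36) = -2792/35*(-36) = 100512/35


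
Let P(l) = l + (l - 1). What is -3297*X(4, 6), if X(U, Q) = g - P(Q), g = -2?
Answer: 42861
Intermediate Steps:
P(l) = -1 + 2*l (P(l) = l + (-1 + l) = -1 + 2*l)
X(U, Q) = -1 - 2*Q (X(U, Q) = -2 - (-1 + 2*Q) = -2 + (1 - 2*Q) = -1 - 2*Q)
-3297*X(4, 6) = -3297*(-1 - 2*6) = -3297*(-1 - 12) = -3297*(-13) = 42861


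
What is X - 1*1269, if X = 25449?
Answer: 24180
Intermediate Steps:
X - 1*1269 = 25449 - 1*1269 = 25449 - 1269 = 24180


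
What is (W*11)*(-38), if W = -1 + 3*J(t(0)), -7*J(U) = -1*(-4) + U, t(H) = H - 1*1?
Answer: 6688/7 ≈ 955.43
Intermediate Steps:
t(H) = -1 + H (t(H) = H - 1 = -1 + H)
J(U) = -4/7 - U/7 (J(U) = -(-1*(-4) + U)/7 = -(4 + U)/7 = -4/7 - U/7)
W = -16/7 (W = -1 + 3*(-4/7 - (-1 + 0)/7) = -1 + 3*(-4/7 - 1/7*(-1)) = -1 + 3*(-4/7 + 1/7) = -1 + 3*(-3/7) = -1 - 9/7 = -16/7 ≈ -2.2857)
(W*11)*(-38) = -16/7*11*(-38) = -176/7*(-38) = 6688/7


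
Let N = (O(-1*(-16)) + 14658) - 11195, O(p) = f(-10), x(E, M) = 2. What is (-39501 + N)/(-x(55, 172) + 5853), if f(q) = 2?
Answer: -36036/5851 ≈ -6.1590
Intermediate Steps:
O(p) = 2
N = 3465 (N = (2 + 14658) - 11195 = 14660 - 11195 = 3465)
(-39501 + N)/(-x(55, 172) + 5853) = (-39501 + 3465)/(-1*2 + 5853) = -36036/(-2 + 5853) = -36036/5851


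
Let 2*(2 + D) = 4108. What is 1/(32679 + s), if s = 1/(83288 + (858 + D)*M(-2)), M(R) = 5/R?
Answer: 76013/2484028828 ≈ 3.0601e-5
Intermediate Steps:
D = 2052 (D = -2 + (½)*4108 = -2 + 2054 = 2052)
s = 1/76013 (s = 1/(83288 + (858 + 2052)*(5/(-2))) = 1/(83288 + 2910*(5*(-½))) = 1/(83288 + 2910*(-5/2)) = 1/(83288 - 7275) = 1/76013 ≈ 1.3156e-5)
1/(32679 + s) = 1/(32679 + 1/76013) = 1/(2484028828/76013) = 76013/2484028828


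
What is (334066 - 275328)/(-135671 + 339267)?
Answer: 29369/101798 ≈ 0.28850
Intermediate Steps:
(334066 - 275328)/(-135671 + 339267) = 58738/203596 = 58738*(1/203596) = 29369/101798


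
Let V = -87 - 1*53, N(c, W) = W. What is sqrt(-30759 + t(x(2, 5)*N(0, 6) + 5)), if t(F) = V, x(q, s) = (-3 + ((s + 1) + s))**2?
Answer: 53*I*sqrt(11) ≈ 175.78*I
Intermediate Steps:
V = -140 (V = -87 - 53 = -140)
x(q, s) = (-2 + 2*s)**2 (x(q, s) = (-3 + ((1 + s) + s))**2 = (-3 + (1 + 2*s))**2 = (-2 + 2*s)**2)
t(F) = -140
sqrt(-30759 + t(x(2, 5)*N(0, 6) + 5)) = sqrt(-30759 - 140) = sqrt(-30899) = 53*I*sqrt(11)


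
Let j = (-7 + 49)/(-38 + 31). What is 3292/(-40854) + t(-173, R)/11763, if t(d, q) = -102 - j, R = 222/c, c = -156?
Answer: -2369210/26698089 ≈ -0.088741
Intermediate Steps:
R = -37/26 (R = 222/(-156) = 222*(-1/156) = -37/26 ≈ -1.4231)
j = -6 (j = 42/(-7) = 42*(-⅐) = -6)
t(d, q) = -96 (t(d, q) = -102 - 1*(-6) = -102 + 6 = -96)
3292/(-40854) + t(-173, R)/11763 = 3292/(-40854) - 96/11763 = 3292*(-1/40854) - 96*1/11763 = -1646/20427 - 32/3921 = -2369210/26698089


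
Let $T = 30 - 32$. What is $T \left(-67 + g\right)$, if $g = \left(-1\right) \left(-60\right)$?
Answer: $14$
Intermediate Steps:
$g = 60$
$T = -2$ ($T = 30 - 32 = -2$)
$T \left(-67 + g\right) = - 2 \left(-67 + 60\right) = \left(-2\right) \left(-7\right) = 14$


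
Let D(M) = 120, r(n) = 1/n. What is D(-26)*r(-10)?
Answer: -12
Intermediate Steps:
D(-26)*r(-10) = 120/(-10) = 120*(-⅒) = -12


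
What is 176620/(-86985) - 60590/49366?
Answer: -1398944407/429410151 ≈ -3.2578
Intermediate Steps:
176620/(-86985) - 60590/49366 = 176620*(-1/86985) - 60590*1/49366 = -35324/17397 - 30295/24683 = -1398944407/429410151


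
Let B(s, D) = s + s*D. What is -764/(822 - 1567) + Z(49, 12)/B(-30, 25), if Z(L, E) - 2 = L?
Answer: 7439/7748 ≈ 0.96012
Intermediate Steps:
Z(L, E) = 2 + L
B(s, D) = s + D*s
-764/(822 - 1567) + Z(49, 12)/B(-30, 25) = -764/(822 - 1567) + (2 + 49)/((-30*(1 + 25))) = -764/(-745) + 51/((-30*26)) = -764*(-1/745) + 51/(-780) = 764/745 + 51*(-1/780) = 764/745 - 17/260 = 7439/7748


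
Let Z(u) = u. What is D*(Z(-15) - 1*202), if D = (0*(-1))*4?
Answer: 0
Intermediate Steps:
D = 0 (D = 0*4 = 0)
D*(Z(-15) - 1*202) = 0*(-15 - 1*202) = 0*(-15 - 202) = 0*(-217) = 0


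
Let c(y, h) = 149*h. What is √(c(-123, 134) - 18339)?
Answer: √1627 ≈ 40.336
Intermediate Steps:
√(c(-123, 134) - 18339) = √(149*134 - 18339) = √(19966 - 18339) = √1627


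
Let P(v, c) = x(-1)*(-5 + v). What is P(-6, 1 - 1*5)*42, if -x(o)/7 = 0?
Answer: 0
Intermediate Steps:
x(o) = 0 (x(o) = -7*0 = 0)
P(v, c) = 0 (P(v, c) = 0*(-5 + v) = 0)
P(-6, 1 - 1*5)*42 = 0*42 = 0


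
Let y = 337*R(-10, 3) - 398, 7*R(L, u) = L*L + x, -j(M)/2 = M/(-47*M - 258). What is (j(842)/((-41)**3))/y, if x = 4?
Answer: -2947/22141904789316 ≈ -1.3310e-10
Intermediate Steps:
j(M) = -2*M/(-258 - 47*M) (j(M) = -2*M/(-47*M - 258) = -2*M/(-258 - 47*M))
R(L, u) = 4/7 + L**2/7 (R(L, u) = (L*L + 4)/7 = (L**2 + 4)/7 = (4 + L**2)/7 = 4/7 + L**2/7)
y = 32262/7 (y = 337*(4/7 + (1/7)*(-10)**2) - 398 = 337*(4/7 + (1/7)*100) - 398 = 337*(4/7 + 100/7) - 398 = 337*(104/7) - 398 = 35048/7 - 398 = 32262/7 ≈ 4608.9)
(j(842)/((-41)**3))/y = ((2*842/(258 + 47*842))/((-41)**3))/(32262/7) = ((2*842/(258 + 39574))/(-68921))*(7/32262) = ((2*842/39832)*(-1/68921))*(7/32262) = ((2*842*(1/39832))*(-1/68921))*(7/32262) = ((421/9958)*(-1/68921))*(7/32262) = -421/686315318*7/32262 = -2947/22141904789316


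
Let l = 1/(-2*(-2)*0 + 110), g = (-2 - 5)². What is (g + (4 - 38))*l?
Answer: 3/22 ≈ 0.13636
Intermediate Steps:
g = 49 (g = (-7)² = 49)
l = 1/110 (l = 1/(4*0 + 110) = 1/(0 + 110) = 1/110 ≈ 0.0090909)
(g + (4 - 38))*l = (49 + (4 - 38))*(1/110) = (49 - 34)*(1/110) = 15*(1/110) = 3/22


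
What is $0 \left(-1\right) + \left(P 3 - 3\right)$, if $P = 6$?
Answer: $15$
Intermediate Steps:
$0 \left(-1\right) + \left(P 3 - 3\right) = 0 \left(-1\right) + \left(6 \cdot 3 - 3\right) = 0 + \left(18 - 3\right) = 0 + 15 = 15$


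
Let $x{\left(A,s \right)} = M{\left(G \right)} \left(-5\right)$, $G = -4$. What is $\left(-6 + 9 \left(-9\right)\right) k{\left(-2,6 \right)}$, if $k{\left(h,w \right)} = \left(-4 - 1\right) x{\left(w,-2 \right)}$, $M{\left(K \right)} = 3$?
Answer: $-6525$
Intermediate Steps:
$x{\left(A,s \right)} = -15$ ($x{\left(A,s \right)} = 3 \left(-5\right) = -15$)
$k{\left(h,w \right)} = 75$ ($k{\left(h,w \right)} = \left(-4 - 1\right) \left(-15\right) = \left(-5\right) \left(-15\right) = 75$)
$\left(-6 + 9 \left(-9\right)\right) k{\left(-2,6 \right)} = \left(-6 + 9 \left(-9\right)\right) 75 = \left(-6 - 81\right) 75 = \left(-87\right) 75 = -6525$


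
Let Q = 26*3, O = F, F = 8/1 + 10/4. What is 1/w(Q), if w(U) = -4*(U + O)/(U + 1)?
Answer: -79/354 ≈ -0.22316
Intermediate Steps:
F = 21/2 (F = 8*1 + 10*(¼) = 8 + 5/2 = 21/2 ≈ 10.500)
O = 21/2 ≈ 10.500
Q = 78
w(U) = -4*(21/2 + U)/(1 + U) (w(U) = -4*(U + 21/2)/(U + 1) = -4*(21/2 + U)/(1 + U))
1/w(Q) = 1/(2*(-21 - 2*78)/(1 + 78)) = 1/(2*(-21 - 156)/79) = 1/(2*(1/79)*(-177)) = 1/(-354/79) = -79/354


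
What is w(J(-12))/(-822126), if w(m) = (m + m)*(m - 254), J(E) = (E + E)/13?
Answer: -26608/23156549 ≈ -0.0011490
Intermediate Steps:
J(E) = 2*E/13 (J(E) = (2*E)*(1/13) = 2*E/13)
w(m) = 2*m*(-254 + m) (w(m) = (2*m)*(-254 + m) = 2*m*(-254 + m))
w(J(-12))/(-822126) = (2*((2/13)*(-12))*(-254 + (2/13)*(-12)))/(-822126) = (2*(-24/13)*(-254 - 24/13))*(-1/822126) = (2*(-24/13)*(-3326/13))*(-1/822126) = (159648/169)*(-1/822126) = -26608/23156549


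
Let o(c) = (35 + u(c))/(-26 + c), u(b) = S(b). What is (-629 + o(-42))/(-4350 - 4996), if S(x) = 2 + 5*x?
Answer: 42599/635528 ≈ 0.067029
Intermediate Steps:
u(b) = 2 + 5*b
o(c) = (37 + 5*c)/(-26 + c) (o(c) = (35 + (2 + 5*c))/(-26 + c) = (37 + 5*c)/(-26 + c))
(-629 + o(-42))/(-4350 - 4996) = (-629 + (37 + 5*(-42))/(-26 - 42))/(-4350 - 4996) = (-629 + (37 - 210)/(-68))/(-9346) = (-629 - 1/68*(-173))*(-1/9346) = (-629 + 173/68)*(-1/9346) = -42599/68*(-1/9346) = 42599/635528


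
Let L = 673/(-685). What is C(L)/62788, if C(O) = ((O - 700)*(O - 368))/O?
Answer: -121365166269/28945581940 ≈ -4.1929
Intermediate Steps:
L = -673/685 (L = 673*(-1/685) = -673/685 ≈ -0.98248)
C(O) = (-700 + O)*(-368 + O)/O (C(O) = ((-700 + O)*(-368 + O))/O = (-700 + O)*(-368 + O)/O)
C(L)/62788 = (-1068 - 673/685 + 257600/(-673/685))/62788 = (-1068 - 673/685 + 257600*(-685/673))*(1/62788) = (-1068 - 673/685 - 176456000/673)*(1/62788) = -121365166269/461005*1/62788 = -121365166269/28945581940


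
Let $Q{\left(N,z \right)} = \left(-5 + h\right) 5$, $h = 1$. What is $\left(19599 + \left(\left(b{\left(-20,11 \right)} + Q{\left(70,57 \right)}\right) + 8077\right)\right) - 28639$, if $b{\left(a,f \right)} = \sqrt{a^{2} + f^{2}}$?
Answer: $-983 + \sqrt{521} \approx -960.17$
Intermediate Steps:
$Q{\left(N,z \right)} = -20$ ($Q{\left(N,z \right)} = \left(-5 + 1\right) 5 = \left(-4\right) 5 = -20$)
$\left(19599 + \left(\left(b{\left(-20,11 \right)} + Q{\left(70,57 \right)}\right) + 8077\right)\right) - 28639 = \left(19599 + \left(\left(\sqrt{\left(-20\right)^{2} + 11^{2}} - 20\right) + 8077\right)\right) - 28639 = \left(19599 + \left(\left(\sqrt{400 + 121} - 20\right) + 8077\right)\right) - 28639 = \left(19599 + \left(\left(\sqrt{521} - 20\right) + 8077\right)\right) - 28639 = \left(19599 + \left(\left(-20 + \sqrt{521}\right) + 8077\right)\right) - 28639 = \left(19599 + \left(8057 + \sqrt{521}\right)\right) - 28639 = \left(27656 + \sqrt{521}\right) - 28639 = -983 + \sqrt{521}$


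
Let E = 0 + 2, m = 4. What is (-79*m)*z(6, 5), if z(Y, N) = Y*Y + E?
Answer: -12008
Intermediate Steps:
E = 2
z(Y, N) = 2 + Y² (z(Y, N) = Y*Y + 2 = Y² + 2 = 2 + Y²)
(-79*m)*z(6, 5) = (-79*4)*(2 + 6²) = -316*(2 + 36) = -316*38 = -12008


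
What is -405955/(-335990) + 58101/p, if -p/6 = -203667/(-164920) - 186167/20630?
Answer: 221606825275017993/178081496607314 ≈ 1244.4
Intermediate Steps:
p = 7950303429/170114980 (p = -6*(-203667/(-164920) - 186167/20630) = -6*(-203667*(-1/164920) - 186167*1/20630) = -6*(203667/164920 - 186167/20630) = -6*(-2650101143/340229960) = 7950303429/170114980 ≈ 46.735)
-405955/(-335990) + 58101/p = -405955/(-335990) + 58101/(7950303429/170114980) = -405955*(-1/335990) + 58101*(170114980/7950303429) = 81191/67198 + 3294616817660/2650101143 = 221606825275017993/178081496607314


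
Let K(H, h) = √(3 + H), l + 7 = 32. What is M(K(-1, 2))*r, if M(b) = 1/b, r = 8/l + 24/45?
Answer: 32*√2/75 ≈ 0.60340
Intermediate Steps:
l = 25 (l = -7 + 32 = 25)
r = 64/75 (r = 8/25 + 24/45 = 8*(1/25) + 24*(1/45) = 8/25 + 8/15 = 64/75 ≈ 0.85333)
M(K(-1, 2))*r = (64/75)/√(3 - 1) = (64/75)/√2 = (√2/2)*(64/75) = 32*√2/75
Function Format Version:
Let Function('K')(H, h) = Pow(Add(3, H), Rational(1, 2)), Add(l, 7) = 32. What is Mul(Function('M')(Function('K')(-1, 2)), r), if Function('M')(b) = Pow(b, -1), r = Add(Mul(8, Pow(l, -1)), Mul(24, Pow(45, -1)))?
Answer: Mul(Rational(32, 75), Pow(2, Rational(1, 2))) ≈ 0.60340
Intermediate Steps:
l = 25 (l = Add(-7, 32) = 25)
r = Rational(64, 75) (r = Add(Mul(8, Pow(25, -1)), Mul(24, Pow(45, -1))) = Add(Mul(8, Rational(1, 25)), Mul(24, Rational(1, 45))) = Add(Rational(8, 25), Rational(8, 15)) = Rational(64, 75) ≈ 0.85333)
Mul(Function('M')(Function('K')(-1, 2)), r) = Mul(Pow(Pow(Add(3, -1), Rational(1, 2)), -1), Rational(64, 75)) = Mul(Pow(Pow(2, Rational(1, 2)), -1), Rational(64, 75)) = Mul(Mul(Rational(1, 2), Pow(2, Rational(1, 2))), Rational(64, 75)) = Mul(Rational(32, 75), Pow(2, Rational(1, 2)))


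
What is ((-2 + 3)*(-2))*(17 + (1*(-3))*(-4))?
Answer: -58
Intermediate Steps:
((-2 + 3)*(-2))*(17 + (1*(-3))*(-4)) = (1*(-2))*(17 - 3*(-4)) = -2*(17 + 12) = -2*29 = -58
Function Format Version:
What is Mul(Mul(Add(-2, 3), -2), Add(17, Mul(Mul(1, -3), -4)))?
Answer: -58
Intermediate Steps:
Mul(Mul(Add(-2, 3), -2), Add(17, Mul(Mul(1, -3), -4))) = Mul(Mul(1, -2), Add(17, Mul(-3, -4))) = Mul(-2, Add(17, 12)) = Mul(-2, 29) = -58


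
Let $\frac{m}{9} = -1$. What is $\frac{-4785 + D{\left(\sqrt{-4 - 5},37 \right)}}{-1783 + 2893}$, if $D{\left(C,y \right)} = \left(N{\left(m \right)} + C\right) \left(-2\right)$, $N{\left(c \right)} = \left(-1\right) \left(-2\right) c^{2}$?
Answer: $- \frac{1703}{370} - \frac{i}{185} \approx -4.6027 - 0.0054054 i$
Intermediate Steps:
$m = -9$ ($m = 9 \left(-1\right) = -9$)
$N{\left(c \right)} = 2 c^{2}$
$D{\left(C,y \right)} = -324 - 2 C$ ($D{\left(C,y \right)} = \left(2 \left(-9\right)^{2} + C\right) \left(-2\right) = \left(2 \cdot 81 + C\right) \left(-2\right) = \left(162 + C\right) \left(-2\right) = -324 - 2 C$)
$\frac{-4785 + D{\left(\sqrt{-4 - 5},37 \right)}}{-1783 + 2893} = \frac{-4785 - \left(324 + 2 \sqrt{-4 - 5}\right)}{-1783 + 2893} = \frac{-4785 - \left(324 + 2 \sqrt{-9}\right)}{1110} = \left(-4785 - \left(324 + 2 \cdot 3 i\right)\right) \frac{1}{1110} = \left(-4785 - \left(324 + 6 i\right)\right) \frac{1}{1110} = \left(-5109 - 6 i\right) \frac{1}{1110} = - \frac{1703}{370} - \frac{i}{185}$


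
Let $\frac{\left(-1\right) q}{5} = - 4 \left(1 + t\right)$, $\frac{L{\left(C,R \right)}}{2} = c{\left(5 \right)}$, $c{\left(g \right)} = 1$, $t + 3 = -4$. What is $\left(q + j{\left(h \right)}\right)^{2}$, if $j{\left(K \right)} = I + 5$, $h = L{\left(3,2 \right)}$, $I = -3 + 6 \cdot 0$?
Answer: $13924$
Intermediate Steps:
$t = -7$ ($t = -3 - 4 = -7$)
$L{\left(C,R \right)} = 2$ ($L{\left(C,R \right)} = 2 \cdot 1 = 2$)
$I = -3$ ($I = -3 + 0 = -3$)
$h = 2$
$j{\left(K \right)} = 2$ ($j{\left(K \right)} = -3 + 5 = 2$)
$q = -120$ ($q = - 5 \left(- 4 \left(1 - 7\right)\right) = - 5 \left(\left(-4\right) \left(-6\right)\right) = \left(-5\right) 24 = -120$)
$\left(q + j{\left(h \right)}\right)^{2} = \left(-120 + 2\right)^{2} = \left(-118\right)^{2} = 13924$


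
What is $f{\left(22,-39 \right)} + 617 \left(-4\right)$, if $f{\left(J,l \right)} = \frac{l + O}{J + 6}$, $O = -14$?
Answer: $- \frac{69157}{28} \approx -2469.9$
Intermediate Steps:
$f{\left(J,l \right)} = \frac{-14 + l}{6 + J}$ ($f{\left(J,l \right)} = \frac{l - 14}{J + 6} = \frac{-14 + l}{6 + J}$)
$f{\left(22,-39 \right)} + 617 \left(-4\right) = \frac{-14 - 39}{6 + 22} + 617 \left(-4\right) = \frac{1}{28} \left(-53\right) - 2468 = - \frac{53}{28} - 2468 = - \frac{69157}{28}$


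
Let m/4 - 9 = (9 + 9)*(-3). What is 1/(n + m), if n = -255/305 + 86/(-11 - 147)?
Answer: -4819/874072 ≈ -0.0055133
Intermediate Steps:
n = -6652/4819 (n = -255*1/305 + 86/(-158) = -51/61 + 86*(-1/158) = -51/61 - 43/79 = -6652/4819 ≈ -1.3804)
m = -180 (m = 36 + 4*((9 + 9)*(-3)) = 36 + 4*(18*(-3)) = 36 + 4*(-54) = 36 - 216 = -180)
1/(n + m) = 1/(-6652/4819 - 180) = 1/(-874072/4819) = -4819/874072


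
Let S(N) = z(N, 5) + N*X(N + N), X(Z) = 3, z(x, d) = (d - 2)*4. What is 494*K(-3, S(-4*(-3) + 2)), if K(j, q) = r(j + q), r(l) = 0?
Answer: 0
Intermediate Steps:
z(x, d) = -8 + 4*d (z(x, d) = (-2 + d)*4 = -8 + 4*d)
S(N) = 12 + 3*N (S(N) = (-8 + 4*5) + N*3 = (-8 + 20) + 3*N = 12 + 3*N)
K(j, q) = 0
494*K(-3, S(-4*(-3) + 2)) = 494*0 = 0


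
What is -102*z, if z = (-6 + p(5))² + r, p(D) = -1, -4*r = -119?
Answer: -16065/2 ≈ -8032.5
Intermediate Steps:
r = 119/4 (r = -¼*(-119) = 119/4 ≈ 29.750)
z = 315/4 (z = (-6 - 1)² + 119/4 = (-7)² + 119/4 = 49 + 119/4 = 315/4 ≈ 78.750)
-102*z = -102*315/4 = -16065/2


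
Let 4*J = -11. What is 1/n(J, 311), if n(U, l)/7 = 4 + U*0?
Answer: 1/28 ≈ 0.035714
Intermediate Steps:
J = -11/4 (J = (¼)*(-11) = -11/4 ≈ -2.7500)
n(U, l) = 28 (n(U, l) = 7*(4 + U*0) = 7*(4 + 0) = 7*4 = 28)
1/n(J, 311) = 1/28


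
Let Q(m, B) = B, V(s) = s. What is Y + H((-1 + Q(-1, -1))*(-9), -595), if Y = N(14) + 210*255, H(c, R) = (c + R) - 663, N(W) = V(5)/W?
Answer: 732345/14 ≈ 52310.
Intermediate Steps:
N(W) = 5/W
H(c, R) = -663 + R + c (H(c, R) = (R + c) - 663 = -663 + R + c)
Y = 749705/14 (Y = 5/14 + 210*255 = 5*(1/14) + 53550 = 5/14 + 53550 = 749705/14 ≈ 53550.)
Y + H((-1 + Q(-1, -1))*(-9), -595) = 749705/14 + (-663 - 595 + (-1 - 1)*(-9)) = 749705/14 + (-663 - 595 - 2*(-9)) = 749705/14 + (-663 - 595 + 18) = 749705/14 - 1240 = 732345/14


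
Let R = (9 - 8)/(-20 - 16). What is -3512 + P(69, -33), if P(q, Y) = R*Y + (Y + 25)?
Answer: -42229/12 ≈ -3519.1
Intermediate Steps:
R = -1/36 (R = 1/(-36) = 1*(-1/36) = -1/36 ≈ -0.027778)
P(q, Y) = 25 + 35*Y/36 (P(q, Y) = -Y/36 + (Y + 25) = -Y/36 + (25 + Y) = 25 + 35*Y/36)
-3512 + P(69, -33) = -3512 + (25 + (35/36)*(-33)) = -3512 + (25 - 385/12) = -3512 - 85/12 = -42229/12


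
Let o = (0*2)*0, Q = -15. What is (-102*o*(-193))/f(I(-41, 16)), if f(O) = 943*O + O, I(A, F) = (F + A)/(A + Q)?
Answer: 0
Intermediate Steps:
I(A, F) = (A + F)/(-15 + A) (I(A, F) = (F + A)/(A - 15) = (A + F)/(-15 + A))
f(O) = 944*O
o = 0 (o = 0*0 = 0)
(-102*o*(-193))/f(I(-41, 16)) = (-102*0*(-193))/((944*((-41 + 16)/(-15 - 41)))) = (0*(-193))/((944*(-25/(-56)))) = 0/((944*(-1/56*(-25)))) = 0/((944*(25/56))) = 0/(2950/7) = 0*(7/2950) = 0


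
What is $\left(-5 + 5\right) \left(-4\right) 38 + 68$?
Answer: $68$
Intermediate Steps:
$\left(-5 + 5\right) \left(-4\right) 38 + 68 = 0 \left(-4\right) 38 + 68 = 0 \cdot 38 + 68 = 0 + 68 = 68$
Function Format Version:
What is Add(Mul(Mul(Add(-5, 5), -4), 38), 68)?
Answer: 68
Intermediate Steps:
Add(Mul(Mul(Add(-5, 5), -4), 38), 68) = Add(Mul(Mul(0, -4), 38), 68) = Add(Mul(0, 38), 68) = Add(0, 68) = 68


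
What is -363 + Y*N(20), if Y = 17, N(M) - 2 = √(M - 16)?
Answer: -295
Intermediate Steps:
N(M) = 2 + √(-16 + M) (N(M) = 2 + √(M - 16) = 2 + √(-16 + M))
-363 + Y*N(20) = -363 + 17*(2 + √(-16 + 20)) = -363 + 17*(2 + √4) = -363 + 17*(2 + 2) = -363 + 17*4 = -363 + 68 = -295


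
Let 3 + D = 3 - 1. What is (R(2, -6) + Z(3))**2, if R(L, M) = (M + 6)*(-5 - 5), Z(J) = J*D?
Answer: 9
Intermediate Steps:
D = -1 (D = -3 + (3 - 1) = -3 + 2 = -1)
Z(J) = -J (Z(J) = J*(-1) = -J)
R(L, M) = -60 - 10*M (R(L, M) = (6 + M)*(-10) = -60 - 10*M)
(R(2, -6) + Z(3))**2 = ((-60 - 10*(-6)) - 1*3)**2 = ((-60 + 60) - 3)**2 = (0 - 3)**2 = (-3)**2 = 9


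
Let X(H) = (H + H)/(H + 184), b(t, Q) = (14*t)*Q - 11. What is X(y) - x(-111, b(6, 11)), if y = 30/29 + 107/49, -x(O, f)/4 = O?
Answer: -118111282/266037 ≈ -443.97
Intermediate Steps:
b(t, Q) = -11 + 14*Q*t (b(t, Q) = 14*Q*t - 11 = -11 + 14*Q*t)
x(O, f) = -4*O
y = 4573/1421 (y = 30*(1/29) + 107*(1/49) = 30/29 + 107/49 = 4573/1421 ≈ 3.2182)
X(H) = 2*H/(184 + H) (X(H) = (2*H)/(184 + H) = 2*H/(184 + H))
X(y) - x(-111, b(6, 11)) = 2*(4573/1421)/(184 + 4573/1421) - (-4)*(-111) = 2*(4573/1421)/(266037/1421) - 1*444 = 2*(4573/1421)*(1421/266037) - 444 = 9146/266037 - 444 = -118111282/266037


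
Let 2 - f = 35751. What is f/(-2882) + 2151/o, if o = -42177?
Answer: 500528797/40518038 ≈ 12.353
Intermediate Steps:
f = -35749 (f = 2 - 1*35751 = 2 - 35751 = -35749)
f/(-2882) + 2151/o = -35749/(-2882) + 2151/(-42177) = -35749*(-1/2882) + 2151*(-1/42177) = 35749/2882 - 717/14059 = 500528797/40518038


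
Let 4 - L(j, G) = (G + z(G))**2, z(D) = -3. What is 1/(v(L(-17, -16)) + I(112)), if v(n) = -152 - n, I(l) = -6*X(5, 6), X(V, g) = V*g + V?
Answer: -1/5 ≈ -0.20000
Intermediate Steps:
X(V, g) = V + V*g
I(l) = -210 (I(l) = -30*(1 + 6) = -30*7 = -6*35 = -210)
L(j, G) = 4 - (-3 + G)**2 (L(j, G) = 4 - (G - 3)**2 = 4 - (-3 + G)**2)
1/(v(L(-17, -16)) + I(112)) = 1/((-152 - (4 - (-3 - 16)**2)) - 210) = 1/((-152 - (4 - 1*(-19)**2)) - 210) = 1/((-152 - (4 - 1*361)) - 210) = 1/((-152 - (4 - 361)) - 210) = 1/((-152 - 1*(-357)) - 210) = 1/((-152 + 357) - 210) = 1/(205 - 210) = 1/(-5) = -1/5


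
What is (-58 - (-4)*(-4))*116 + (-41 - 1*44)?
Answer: -8669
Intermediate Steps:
(-58 - (-4)*(-4))*116 + (-41 - 1*44) = (-58 - 1*16)*116 + (-41 - 44) = (-58 - 16)*116 - 85 = -74*116 - 85 = -8584 - 85 = -8669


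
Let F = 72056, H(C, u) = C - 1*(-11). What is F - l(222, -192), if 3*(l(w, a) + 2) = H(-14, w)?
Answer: 72059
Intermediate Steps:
H(C, u) = 11 + C (H(C, u) = C + 11 = 11 + C)
l(w, a) = -3 (l(w, a) = -2 + (11 - 14)/3 = -2 + (⅓)*(-3) = -2 - 1 = -3)
F - l(222, -192) = 72056 - 1*(-3) = 72056 + 3 = 72059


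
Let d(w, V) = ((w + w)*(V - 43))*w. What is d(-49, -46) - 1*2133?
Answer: -429511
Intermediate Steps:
d(w, V) = 2*w²*(-43 + V) (d(w, V) = ((2*w)*(-43 + V))*w = (2*w*(-43 + V))*w = 2*w²*(-43 + V))
d(-49, -46) - 1*2133 = 2*(-49)²*(-43 - 46) - 1*2133 = 2*2401*(-89) - 2133 = -427378 - 2133 = -429511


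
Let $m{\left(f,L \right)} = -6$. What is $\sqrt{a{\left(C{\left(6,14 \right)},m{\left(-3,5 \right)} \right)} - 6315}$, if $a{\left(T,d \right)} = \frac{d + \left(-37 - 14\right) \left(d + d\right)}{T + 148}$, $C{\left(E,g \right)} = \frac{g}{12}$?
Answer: $\frac{i \sqrt{5055218655}}{895} \approx 79.441 i$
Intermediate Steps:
$C{\left(E,g \right)} = \frac{g}{12}$ ($C{\left(E,g \right)} = g \frac{1}{12} = \frac{g}{12}$)
$a{\left(T,d \right)} = - \frac{101 d}{148 + T}$ ($a{\left(T,d \right)} = \frac{d - 51 \cdot 2 d}{148 + T} = \frac{d - 102 d}{148 + T} = \frac{\left(-101\right) d}{148 + T} = - \frac{101 d}{148 + T}$)
$\sqrt{a{\left(C{\left(6,14 \right)},m{\left(-3,5 \right)} \right)} - 6315} = \sqrt{\left(-101\right) \left(-6\right) \frac{1}{148 + \frac{1}{12} \cdot 14} - 6315} = \sqrt{\left(-101\right) \left(-6\right) \frac{1}{148 + \frac{7}{6}} - 6315} = \sqrt{\left(-101\right) \left(-6\right) \frac{1}{\frac{895}{6}} - 6315} = \sqrt{\left(-101\right) \left(-6\right) \frac{6}{895} - 6315} = \sqrt{\frac{3636}{895} - 6315} = \sqrt{- \frac{5648289}{895}} = \frac{i \sqrt{5055218655}}{895}$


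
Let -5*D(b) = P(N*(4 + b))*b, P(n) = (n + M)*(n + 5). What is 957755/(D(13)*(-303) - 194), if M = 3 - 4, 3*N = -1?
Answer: 2873265/9922 ≈ 289.59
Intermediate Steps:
N = -⅓ (N = (⅓)*(-1) = -⅓ ≈ -0.33333)
M = -1
P(n) = (-1 + n)*(5 + n) (P(n) = (n - 1)*(n + 5) = (-1 + n)*(5 + n))
D(b) = -b*(-31/3 + (-4/3 - b/3)² - 4*b/3)/5 (D(b) = -(-5 + (-(4 + b)/3)² + 4*(-(4 + b)/3))*b/5 = -(-5 + (-4/3 - b/3)² + 4*(-4/3 - b/3))*b/5 = -(-5 + (-4/3 - b/3)² + (-16/3 - 4*b/3))*b/5 = -(-31/3 + (-4/3 - b/3)² - 4*b/3)*b/5 = -b*(-31/3 + (-4/3 - b/3)² - 4*b/3)/5)
957755/(D(13)*(-303) - 194) = 957755/(((1/45)*13*(77 - 1*13² + 4*13))*(-303) - 194) = 957755/(((1/45)*13*(77 - 1*169 + 52))*(-303) - 194) = 957755/(((1/45)*13*(77 - 169 + 52))*(-303) - 194) = 957755/(((1/45)*13*(-40))*(-303) - 194) = 957755/(-104/9*(-303) - 194) = 957755/(10504/3 - 194) = 957755/(9922/3) = 957755*(3/9922) = 2873265/9922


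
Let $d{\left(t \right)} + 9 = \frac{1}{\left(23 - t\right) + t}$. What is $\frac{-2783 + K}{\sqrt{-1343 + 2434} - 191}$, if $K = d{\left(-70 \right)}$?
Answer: $\frac{2453013}{162794} + \frac{12843 \sqrt{1091}}{162794} \approx 17.674$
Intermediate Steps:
$d{\left(t \right)} = - \frac{206}{23}$ ($d{\left(t \right)} = -9 + \frac{1}{\left(23 - t\right) + t} = -9 + \frac{1}{23} = - \frac{206}{23}$)
$K = - \frac{206}{23} \approx -8.9565$
$\frac{-2783 + K}{\sqrt{-1343 + 2434} - 191} = \frac{-2783 - \frac{206}{23}}{\sqrt{-1343 + 2434} - 191} = - \frac{64215}{23 \left(\sqrt{1091} - 191\right)} = - \frac{64215}{23 \left(-191 + \sqrt{1091}\right)}$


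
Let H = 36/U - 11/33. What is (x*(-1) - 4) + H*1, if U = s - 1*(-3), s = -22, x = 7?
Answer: -754/57 ≈ -13.228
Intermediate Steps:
U = -19 (U = -22 - 1*(-3) = -22 + 3 = -19)
H = -127/57 (H = 36/(-19) - 11/33 = 36*(-1/19) - 11*1/33 = -36/19 - ⅓ = -127/57 ≈ -2.2281)
(x*(-1) - 4) + H*1 = (7*(-1) - 4) - 127/57*1 = (-7 - 4) - 127/57 = -11 - 127/57 = -754/57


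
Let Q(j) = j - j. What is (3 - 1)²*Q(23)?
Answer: 0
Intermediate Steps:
Q(j) = 0
(3 - 1)²*Q(23) = (3 - 1)²*0 = 2²*0 = 4*0 = 0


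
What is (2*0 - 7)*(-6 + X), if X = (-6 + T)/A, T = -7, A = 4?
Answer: 259/4 ≈ 64.750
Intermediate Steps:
X = -13/4 (X = (-6 - 7)/4 = -13*¼ = -13/4 ≈ -3.2500)
(2*0 - 7)*(-6 + X) = (2*0 - 7)*(-6 - 13/4) = (0 - 7)*(-37/4) = -7*(-37/4) = 259/4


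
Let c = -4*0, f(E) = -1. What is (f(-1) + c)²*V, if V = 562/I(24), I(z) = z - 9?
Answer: 562/15 ≈ 37.467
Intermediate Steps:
I(z) = -9 + z
c = 0
V = 562/15 (V = 562/(-9 + 24) = 562/15 ≈ 37.467)
(f(-1) + c)²*V = (-1 + 0)²*(562/15) = (-1)²*(562/15) = 1*(562/15) = 562/15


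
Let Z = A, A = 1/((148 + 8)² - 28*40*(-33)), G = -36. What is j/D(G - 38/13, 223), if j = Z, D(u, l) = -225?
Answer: -1/13791600 ≈ -7.2508e-8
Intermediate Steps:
A = 1/61296 (A = 1/(156² - 1120*(-33)) = 1/(24336 + 36960) = 1/61296 ≈ 1.6314e-5)
Z = 1/61296 ≈ 1.6314e-5
j = 1/61296 ≈ 1.6314e-5
j/D(G - 38/13, 223) = (1/61296)/(-225) = (1/61296)*(-1/225) = -1/13791600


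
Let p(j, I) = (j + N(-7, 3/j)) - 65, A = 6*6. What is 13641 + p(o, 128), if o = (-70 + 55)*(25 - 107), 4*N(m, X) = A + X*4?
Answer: 6074151/410 ≈ 14815.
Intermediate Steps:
A = 36
N(m, X) = 9 + X (N(m, X) = (36 + X*4)/4 = (36 + 4*X)/4 = 9 + X)
o = 1230 (o = -15*(-82) = 1230)
p(j, I) = -56 + j + 3/j (p(j, I) = (j + (9 + 3/j)) - 65 = (9 + j + 3/j) - 65 = -56 + j + 3/j)
13641 + p(o, 128) = 13641 + (-56 + 1230 + 3/1230) = 13641 + (-56 + 1230 + 3*(1/1230)) = 13641 + (-56 + 1230 + 1/410) = 13641 + 481341/410 = 6074151/410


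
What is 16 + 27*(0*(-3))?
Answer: 16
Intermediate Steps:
16 + 27*(0*(-3)) = 16 + 27*0 = 16 + 0 = 16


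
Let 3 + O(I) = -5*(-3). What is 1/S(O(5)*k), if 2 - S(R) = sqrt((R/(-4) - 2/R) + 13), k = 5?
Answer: 60/181 + I*sqrt(1830)/181 ≈ 0.33149 + 0.23635*I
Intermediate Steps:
O(I) = 12 (O(I) = -3 - 5*(-3) = -3 + 15 = 12)
S(R) = 2 - sqrt(13 - 2/R - R/4) (S(R) = 2 - sqrt((R/(-4) - 2/R) + 13) = 2 - sqrt((R*(-1/4) - 2/R) + 13) = 2 - sqrt((-R/4 - 2/R) + 13) = 2 - sqrt((-2/R - R/4) + 13) = 2 - sqrt(13 - 2/R - R/4))
1/S(O(5)*k) = 1/(2 - sqrt(52 - 12*5 - 8/(12*5))/2) = 1/(2 - sqrt(52 - 1*60 - 8/60)/2) = 1/(2 - sqrt(52 - 60 - 8*1/60)/2) = 1/(2 - sqrt(52 - 60 - 2/15)/2) = 1/(2 - I*sqrt(1830)/30)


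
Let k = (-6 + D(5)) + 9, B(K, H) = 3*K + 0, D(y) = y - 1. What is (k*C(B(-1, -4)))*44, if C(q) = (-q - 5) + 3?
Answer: 308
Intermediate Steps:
D(y) = -1 + y
B(K, H) = 3*K
C(q) = -2 - q (C(q) = (-5 - q) + 3 = -2 - q)
k = 7 (k = (-6 + (-1 + 5)) + 9 = (-6 + 4) + 9 = -2 + 9 = 7)
(k*C(B(-1, -4)))*44 = (7*(-2 - 3*(-1)))*44 = (7*(-2 - 1*(-3)))*44 = (7*(-2 + 3))*44 = (7*1)*44 = 7*44 = 308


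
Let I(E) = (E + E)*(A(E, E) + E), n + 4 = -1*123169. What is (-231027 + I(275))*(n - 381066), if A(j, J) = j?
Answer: -36039474047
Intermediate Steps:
n = -123173 (n = -4 - 1*123169 = -4 - 123169 = -123173)
I(E) = 4*E² (I(E) = (E + E)*(E + E) = (2*E)*(2*E) = 4*E²)
(-231027 + I(275))*(n - 381066) = (-231027 + 4*275²)*(-123173 - 381066) = (-231027 + 4*75625)*(-504239) = (-231027 + 302500)*(-504239) = 71473*(-504239) = -36039474047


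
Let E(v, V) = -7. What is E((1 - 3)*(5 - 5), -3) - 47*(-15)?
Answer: 698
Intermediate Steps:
E((1 - 3)*(5 - 5), -3) - 47*(-15) = -7 - 47*(-15) = -7 + 705 = 698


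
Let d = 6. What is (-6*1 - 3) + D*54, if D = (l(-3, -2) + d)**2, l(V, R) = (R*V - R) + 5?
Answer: 19485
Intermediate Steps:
l(V, R) = 5 - R + R*V (l(V, R) = (-R + R*V) + 5 = 5 - R + R*V)
D = 361 (D = ((5 - 1*(-2) - 2*(-3)) + 6)**2 = ((5 + 2 + 6) + 6)**2 = (13 + 6)**2 = 19**2 = 361)
(-6*1 - 3) + D*54 = (-6*1 - 3) + 361*54 = (-6 - 3) + 19494 = -9 + 19494 = 19485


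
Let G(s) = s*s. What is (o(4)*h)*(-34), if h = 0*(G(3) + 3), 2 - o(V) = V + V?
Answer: 0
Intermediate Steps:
G(s) = s²
o(V) = 2 - 2*V (o(V) = 2 - (V + V) = 2 - 2*V)
h = 0 (h = 0*(3² + 3) = 0*(9 + 3) = 0*12 = 0)
(o(4)*h)*(-34) = ((2 - 2*4)*0)*(-34) = ((2 - 8)*0)*(-34) = -6*0*(-34) = 0*(-34) = 0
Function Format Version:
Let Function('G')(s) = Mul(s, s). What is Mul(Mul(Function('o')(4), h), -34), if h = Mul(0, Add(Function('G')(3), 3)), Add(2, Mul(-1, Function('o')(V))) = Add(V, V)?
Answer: 0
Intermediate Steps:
Function('G')(s) = Pow(s, 2)
Function('o')(V) = Add(2, Mul(-2, V)) (Function('o')(V) = Add(2, Mul(-1, Add(V, V))) = Add(2, Mul(-1, Mul(2, V))) = Add(2, Mul(-2, V)))
h = 0 (h = Mul(0, Add(Pow(3, 2), 3)) = Mul(0, Add(9, 3)) = Mul(0, 12) = 0)
Mul(Mul(Function('o')(4), h), -34) = Mul(Mul(Add(2, Mul(-2, 4)), 0), -34) = Mul(Mul(Add(2, -8), 0), -34) = Mul(Mul(-6, 0), -34) = Mul(0, -34) = 0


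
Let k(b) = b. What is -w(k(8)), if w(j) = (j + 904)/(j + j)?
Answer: -57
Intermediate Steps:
w(j) = (904 + j)/(2*j) (w(j) = (904 + j)/((2*j)) = (904 + j)*(1/(2*j)) = (904 + j)/(2*j))
-w(k(8)) = -(904 + 8)/(2*8) = -912/(2*8) = -1*57 = -57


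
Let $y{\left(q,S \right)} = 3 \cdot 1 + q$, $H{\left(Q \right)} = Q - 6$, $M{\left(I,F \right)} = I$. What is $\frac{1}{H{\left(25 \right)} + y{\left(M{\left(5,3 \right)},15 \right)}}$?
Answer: $\frac{1}{27} \approx 0.037037$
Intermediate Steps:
$H{\left(Q \right)} = -6 + Q$
$y{\left(q,S \right)} = 3 + q$
$\frac{1}{H{\left(25 \right)} + y{\left(M{\left(5,3 \right)},15 \right)}} = \frac{1}{\left(-6 + 25\right) + \left(3 + 5\right)} = \frac{1}{19 + 8} = \frac{1}{27}$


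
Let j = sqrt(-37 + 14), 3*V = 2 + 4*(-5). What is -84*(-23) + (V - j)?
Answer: 1926 - I*sqrt(23) ≈ 1926.0 - 4.7958*I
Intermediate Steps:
V = -6 (V = (2 + 4*(-5))/3 = (2 - 20)/3 = (1/3)*(-18) = -6)
j = I*sqrt(23) (j = sqrt(-23) = I*sqrt(23) ≈ 4.7958*I)
-84*(-23) + (V - j) = -84*(-23) + (-6 - I*sqrt(23)) = 1932 + (-6 - I*sqrt(23)) = 1926 - I*sqrt(23)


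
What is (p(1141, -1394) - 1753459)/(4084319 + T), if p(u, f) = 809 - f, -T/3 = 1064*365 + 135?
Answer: -875628/1459417 ≈ -0.59999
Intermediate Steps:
T = -1165485 (T = -3*(1064*365 + 135) = -3*(388360 + 135) = -3*388495 = -1165485)
(p(1141, -1394) - 1753459)/(4084319 + T) = ((809 - 1*(-1394)) - 1753459)/(4084319 - 1165485) = ((809 + 1394) - 1753459)/2918834 = (2203 - 1753459)*(1/2918834) = -1751256*1/2918834 = -875628/1459417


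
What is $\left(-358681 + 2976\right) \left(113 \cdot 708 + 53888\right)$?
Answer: $-47626053860$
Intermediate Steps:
$\left(-358681 + 2976\right) \left(113 \cdot 708 + 53888\right) = - 355705 \left(80004 + 53888\right) = \left(-355705\right) 133892 = -47626053860$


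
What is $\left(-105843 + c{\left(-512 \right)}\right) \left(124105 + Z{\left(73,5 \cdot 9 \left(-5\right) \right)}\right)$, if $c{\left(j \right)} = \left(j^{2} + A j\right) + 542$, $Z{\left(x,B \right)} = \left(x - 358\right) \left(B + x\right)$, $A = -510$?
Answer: $69977455275$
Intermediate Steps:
$Z{\left(x,B \right)} = \left(-358 + x\right) \left(B + x\right)$
$c{\left(j \right)} = 542 + j^{2} - 510 j$ ($c{\left(j \right)} = \left(j^{2} - 510 j\right) + 542 = 542 + j^{2} - 510 j$)
$\left(-105843 + c{\left(-512 \right)}\right) \left(124105 + Z{\left(73,5 \cdot 9 \left(-5\right) \right)}\right) = \left(-105843 + \left(542 + \left(-512\right)^{2} - -261120\right)\right) \left(124105 - \left(26134 - 5329 - 5 \cdot 9 \left(-5\right) 73 + 358 \cdot 5 \cdot 9 \left(-5\right)\right)\right) = \left(-105843 + \left(542 + 262144 + 261120\right)\right) \left(124105 + \left(5329 - 358 \cdot 45 \left(-5\right) - 26134 + 45 \left(-5\right) 73\right)\right) = \left(-105843 + 523806\right) \left(124105 - -43320\right) = 417963 \left(124105 + \left(5329 + 80550 - 26134 - 16425\right)\right) = 417963 \left(124105 + 43320\right) = 417963 \cdot 167425 = 69977455275$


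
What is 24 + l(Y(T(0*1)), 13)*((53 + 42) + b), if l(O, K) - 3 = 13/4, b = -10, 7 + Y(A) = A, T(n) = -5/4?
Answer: 2221/4 ≈ 555.25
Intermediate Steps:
T(n) = -5/4 (T(n) = -5*¼ = -5/4)
Y(A) = -7 + A
l(O, K) = 25/4 (l(O, K) = 3 + 13/4 = 25/4)
24 + l(Y(T(0*1)), 13)*((53 + 42) + b) = 24 + 25*((53 + 42) - 10)/4 = 24 + 25*(95 - 10)/4 = 24 + (25/4)*85 = 24 + 2125/4 = 2221/4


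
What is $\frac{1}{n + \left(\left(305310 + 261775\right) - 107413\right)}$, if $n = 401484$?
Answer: $\frac{1}{861156} \approx 1.1612 \cdot 10^{-6}$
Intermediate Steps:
$\frac{1}{n + \left(\left(305310 + 261775\right) - 107413\right)} = \frac{1}{401484 + \left(\left(305310 + 261775\right) - 107413\right)} = \frac{1}{401484 + \left(567085 - 107413\right)} = \frac{1}{401484 + 459672} = \frac{1}{861156}$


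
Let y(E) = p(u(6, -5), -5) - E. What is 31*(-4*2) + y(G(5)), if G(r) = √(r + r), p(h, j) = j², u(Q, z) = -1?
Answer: -223 - √10 ≈ -226.16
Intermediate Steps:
G(r) = √2*√r (G(r) = √(2*r) = √2*√r)
y(E) = 25 - E (y(E) = (-5)² - E = 25 - E)
31*(-4*2) + y(G(5)) = 31*(-4*2) + (25 - √2*√5) = 31*(-8) + (25 - √10) = -248 + (25 - √10) = -223 - √10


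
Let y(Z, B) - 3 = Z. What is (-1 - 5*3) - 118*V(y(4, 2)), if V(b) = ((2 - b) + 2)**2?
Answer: -1078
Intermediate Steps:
y(Z, B) = 3 + Z
V(b) = (4 - b)**2
(-1 - 5*3) - 118*V(y(4, 2)) = (-1 - 5*3) - 118*(-4 + (3 + 4))**2 = (-1 - 15) - 118*(-4 + 7)**2 = -16 - 118*3**2 = -16 - 118*9 = -16 - 1062 = -1078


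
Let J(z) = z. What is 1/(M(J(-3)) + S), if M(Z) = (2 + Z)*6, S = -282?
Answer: -1/288 ≈ -0.0034722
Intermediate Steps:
M(Z) = 12 + 6*Z
1/(M(J(-3)) + S) = 1/((12 + 6*(-3)) - 282) = 1/((12 - 18) - 282) = 1/(-6 - 282) = 1/(-288) = -1/288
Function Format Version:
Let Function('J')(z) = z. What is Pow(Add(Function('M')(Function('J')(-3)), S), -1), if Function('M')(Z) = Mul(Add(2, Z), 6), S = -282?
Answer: Rational(-1, 288) ≈ -0.0034722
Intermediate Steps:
Function('M')(Z) = Add(12, Mul(6, Z))
Pow(Add(Function('M')(Function('J')(-3)), S), -1) = Pow(Add(Add(12, Mul(6, -3)), -282), -1) = Pow(Add(Add(12, -18), -282), -1) = Pow(Add(-6, -282), -1) = Pow(-288, -1) = Rational(-1, 288)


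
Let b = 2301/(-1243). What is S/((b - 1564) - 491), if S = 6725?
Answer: -8359175/2556666 ≈ -3.2696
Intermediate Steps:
b = -2301/1243 (b = 2301*(-1/1243) = -2301/1243 ≈ -1.8512)
S/((b - 1564) - 491) = 6725/((-2301/1243 - 1564) - 491) = 6725/(-1946353/1243 - 491) = 6725/(-2556666/1243) = 6725*(-1243/2556666) = -8359175/2556666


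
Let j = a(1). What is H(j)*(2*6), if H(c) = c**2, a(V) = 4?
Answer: 192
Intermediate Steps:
j = 4
H(j)*(2*6) = 4**2*(2*6) = 16*12 = 192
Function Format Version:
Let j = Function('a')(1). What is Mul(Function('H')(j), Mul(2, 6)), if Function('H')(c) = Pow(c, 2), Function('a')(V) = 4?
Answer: 192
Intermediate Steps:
j = 4
Mul(Function('H')(j), Mul(2, 6)) = Mul(Pow(4, 2), Mul(2, 6)) = Mul(16, 12) = 192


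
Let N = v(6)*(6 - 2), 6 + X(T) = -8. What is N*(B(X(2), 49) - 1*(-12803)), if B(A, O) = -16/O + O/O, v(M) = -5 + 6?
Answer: 2509520/49 ≈ 51215.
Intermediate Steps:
X(T) = -14 (X(T) = -6 - 8 = -14)
v(M) = 1
B(A, O) = 1 - 16/O (B(A, O) = -16/O + 1 = 1 - 16/O)
N = 4 (N = 1*(6 - 2) = 1*4 = 4)
N*(B(X(2), 49) - 1*(-12803)) = 4*((-16 + 49)/49 - 1*(-12803)) = 4*((1/49)*33 + 12803) = 4*(33/49 + 12803) = 4*(627380/49) = 2509520/49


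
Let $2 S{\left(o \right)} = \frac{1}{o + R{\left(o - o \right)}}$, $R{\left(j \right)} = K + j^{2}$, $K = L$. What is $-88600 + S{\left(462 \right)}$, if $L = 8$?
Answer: $- \frac{83283999}{940} \approx -88600.0$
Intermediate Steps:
$K = 8$
$R{\left(j \right)} = 8 + j^{2}$
$S{\left(o \right)} = \frac{1}{2 \left(8 + o\right)}$ ($S{\left(o \right)} = \frac{1}{2 \left(o + \left(8 + \left(o - o\right)^{2}\right)\right)} = \frac{1}{2 \left(o + \left(8 + 0^{2}\right)\right)} = \frac{1}{2 \left(o + \left(8 + 0\right)\right)} = \frac{1}{2 \left(o + 8\right)} = \frac{1}{2 \left(8 + o\right)}$)
$-88600 + S{\left(462 \right)} = -88600 + \frac{1}{2 \left(8 + 462\right)} = -88600 + \frac{1}{2 \cdot 470} = -88600 + \frac{1}{2} \cdot \frac{1}{470} = -88600 + \frac{1}{940} = - \frac{83283999}{940}$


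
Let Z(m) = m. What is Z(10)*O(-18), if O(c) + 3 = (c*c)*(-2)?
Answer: -6510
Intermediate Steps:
O(c) = -3 - 2*c**2 (O(c) = -3 + (c*c)*(-2) = -3 + c**2*(-2) = -3 - 2*c**2)
Z(10)*O(-18) = 10*(-3 - 2*(-18)**2) = 10*(-3 - 2*324) = 10*(-3 - 648) = 10*(-651) = -6510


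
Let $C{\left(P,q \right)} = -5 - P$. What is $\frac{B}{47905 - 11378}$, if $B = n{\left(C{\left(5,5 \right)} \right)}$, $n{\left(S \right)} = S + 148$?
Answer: $\frac{138}{36527} \approx 0.003778$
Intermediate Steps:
$n{\left(S \right)} = 148 + S$
$B = 138$ ($B = 148 - 10 = 138$)
$\frac{B}{47905 - 11378} = \frac{138}{47905 - 11378} = \frac{138}{36527}$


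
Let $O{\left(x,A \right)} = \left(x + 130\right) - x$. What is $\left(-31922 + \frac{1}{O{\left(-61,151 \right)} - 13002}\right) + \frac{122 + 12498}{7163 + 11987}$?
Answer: $- \frac{786857226811}{24649880} \approx -31921.0$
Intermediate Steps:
$O{\left(x,A \right)} = 130$ ($O{\left(x,A \right)} = \left(130 + x\right) - x = 130$)
$\left(-31922 + \frac{1}{O{\left(-61,151 \right)} - 13002}\right) + \frac{122 + 12498}{7163 + 11987} = \left(-31922 + \frac{1}{130 - 13002}\right) + \frac{122 + 12498}{7163 + 11987} = \left(-31922 + \frac{1}{-12872}\right) + \frac{12620}{19150} = \left(-31922 - \frac{1}{12872}\right) + 12620 \cdot \frac{1}{19150} = - \frac{410899985}{12872} + \frac{1262}{1915} = - \frac{786857226811}{24649880}$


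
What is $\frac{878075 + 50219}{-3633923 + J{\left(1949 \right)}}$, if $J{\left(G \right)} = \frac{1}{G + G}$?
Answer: $- \frac{3618490012}{14165031853} \approx -0.25545$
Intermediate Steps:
$J{\left(G \right)} = \frac{1}{2 G}$
$\frac{878075 + 50219}{-3633923 + J{\left(1949 \right)}} = \frac{878075 + 50219}{-3633923 + \frac{1}{2 \cdot 1949}} = \frac{928294}{-3633923 + \frac{1}{2} \cdot \frac{1}{1949}} = \frac{928294}{-3633923 + \frac{1}{3898}} = \frac{928294}{- \frac{14165031853}{3898}} = 928294 \left(- \frac{3898}{14165031853}\right) = - \frac{3618490012}{14165031853}$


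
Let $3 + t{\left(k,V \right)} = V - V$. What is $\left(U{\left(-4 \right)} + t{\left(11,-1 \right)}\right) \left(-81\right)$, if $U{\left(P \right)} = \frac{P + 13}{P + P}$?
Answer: $\frac{2673}{8} \approx 334.13$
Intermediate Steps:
$t{\left(k,V \right)} = -3$ ($t{\left(k,V \right)} = -3 + \left(V - V\right) = -3 + 0 = -3$)
$U{\left(P \right)} = \frac{13 + P}{2 P}$
$\left(U{\left(-4 \right)} + t{\left(11,-1 \right)}\right) \left(-81\right) = \left(\frac{13 - 4}{2 \left(-4\right)} - 3\right) \left(-81\right) = \left(\frac{1}{2} \left(- \frac{1}{4}\right) 9 - 3\right) \left(-81\right) = \left(- \frac{9}{8} - 3\right) \left(-81\right) = \left(- \frac{33}{8}\right) \left(-81\right) = \frac{2673}{8}$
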